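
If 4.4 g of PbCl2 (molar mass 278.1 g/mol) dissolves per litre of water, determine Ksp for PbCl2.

Ksp ≈ 1.6 × 10^-5

Molar solubility s = (4.4 g/L) / (278.1 g/mol) = 1.58 x 10^-2 M.
PbCl2(s) ⇌ Pb^2+(aq) + 2 Cl^-(aq)
If s mol/L of PbCl2 dissolves, [Pb^2+] = s and [Cl^-] = 2s.
Ksp = [Pb^2+][Cl^-]^2
Substituting: Ksp = s(2s)^2 = 4s^3
With s = 1.58 × 10^-2: Ksp = 1.6 x 10^-5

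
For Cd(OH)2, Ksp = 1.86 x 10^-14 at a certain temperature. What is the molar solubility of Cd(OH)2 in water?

s = 1.67 × 10^-5 M

Cd(OH)2(s) ⇌ Cd^2+ + 2 OH^-
Ksp = [Cd^2+][OH^-]^2
Let s = molar solubility. Then [Cd^2+] = s and [OH^-] = 2s.
Substituting: Ksp = s(2s)^2 = 4s^3
Solving, s = (1.86 x 10^-14/4)^(1/3) = 1.67 x 10^-5 M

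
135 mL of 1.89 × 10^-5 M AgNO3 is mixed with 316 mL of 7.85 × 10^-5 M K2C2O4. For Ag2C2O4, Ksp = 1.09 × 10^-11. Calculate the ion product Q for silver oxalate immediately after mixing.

Total volume = 135 + 316 = 451 mL.
[Ag^+] = 1.89 × 10^-5 × (135/451) = 5.657 × 10^-6 M
[C2O4^2-] = 7.85 x 10^-5 × (316/451) = 5.500 x 10^-5 M
Ag2C2O4(s) <=> 2 Ag^+ + C2O4^2-, so Q = [Ag^+]^2[C2O4^2-]
Q = (5.657 × 10^-6)^2(5.500 x 10^-5) = 1.76 × 10^-15
Q < Ksp, so no precipitate of Ag2C2O4 forms.

Q ≈ 1.76e-15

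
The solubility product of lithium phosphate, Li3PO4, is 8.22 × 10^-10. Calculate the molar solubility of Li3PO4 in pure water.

s ≈ 2.35 × 10^-3 M

Li3PO4(s) ⇌ 3 Li^+ + PO4^3-
Ksp = [Li^+]^3[PO4^3-]
If s mol/L of Li3PO4 dissolves, [Li^+] = 3s and [PO4^3-] = s.
So Ksp = (3s)^3 × s = 27s^4
s^4 = 8.22 × 10^-10 / 27, so s = 2.35 x 10^-3 M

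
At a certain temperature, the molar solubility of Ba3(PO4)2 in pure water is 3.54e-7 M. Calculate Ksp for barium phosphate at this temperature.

Ksp ≈ 6.00e-31

Ba3(PO4)2(s) <=> 3 Ba^2+(aq) + 2 PO4^3-(aq)
For each mole of Ba3(PO4)2 that dissolves: [Ba^2+] = 3s, [PO4^3-] = 2s.
Ksp = [Ba^2+]^3[PO4^3-]^2
So Ksp = (3s)^3 × (2s)^2 = 108s^5
With s = 3.54 x 10^-7: Ksp = 6.00 × 10^-31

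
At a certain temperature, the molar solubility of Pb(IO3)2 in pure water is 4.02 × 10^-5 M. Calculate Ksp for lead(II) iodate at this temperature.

Pb(IO3)2(s) ⇌ Pb^2+ + 2 IO3^-
Let s = molar solubility. Then [Pb^2+] = s and [IO3^-] = 2s.
Ksp = [Pb^2+][IO3^-]^2
So Ksp = s × (2s)^2 = 4s^3
Ksp = 4 × (4.02 × 10^-5)^3 = 2.60 × 10^-13

2.60 x 10^-13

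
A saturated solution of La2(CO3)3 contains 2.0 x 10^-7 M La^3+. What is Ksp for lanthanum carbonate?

La2(CO3)3(s) ⇌ 2 La^3+(aq) + 3 CO3^2-(aq)
Stoichiometry gives [CO3^2-] = (3/2)[La^3+] = 3.00 × 10^-7 M.
Ksp = [La^3+]^2[CO3^2-]^3
Ksp = (2.0 × 10^-7)^2 × (3.00 × 10^-7)^3 = 1.1 x 10^-33

1.1e-33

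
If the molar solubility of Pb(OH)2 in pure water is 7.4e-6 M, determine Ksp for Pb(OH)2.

Pb(OH)2(s) ⇌ Pb^2+ + 2 OH^-
If s mol/L of Pb(OH)2 dissolves, [Pb^2+] = s and [OH^-] = 2s.
Ksp = [Pb^2+][OH^-]^2
Ksp = s(2s)^2 = 4s^3
Ksp = 4 × (7.4 × 10^-6)^3 = 1.6 × 10^-15

Ksp ≈ 1.6e-15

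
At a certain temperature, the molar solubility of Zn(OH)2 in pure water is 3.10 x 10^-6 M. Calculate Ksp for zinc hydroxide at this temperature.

Zn(OH)2(s) ⇌ Zn^2+ + 2 OH^-
Let s = molar solubility. Then [Zn^2+] = s and [OH^-] = 2s.
Ksp = [Zn^2+][OH^-]^2
Substituting: Ksp = s(2s)^2 = 4s^3
With s = 3.10 × 10^-6: Ksp = 1.19 × 10^-16

1.19 × 10^-16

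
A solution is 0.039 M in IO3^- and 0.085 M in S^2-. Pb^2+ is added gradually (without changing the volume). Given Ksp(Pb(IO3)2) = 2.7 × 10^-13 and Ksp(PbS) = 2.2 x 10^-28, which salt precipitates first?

PbS

Precipitation of each salt starts when its ion product equals its Ksp.
For Pb(IO3)2: 2.7 × 10^-13 = (0.039)^2 × [Pb^2+]  ⇒  [Pb^2+] = 1.8 × 10^-10 M.
For PbS: 2.2 x 10^-28 = 0.085 × [Pb^2+]  ⇒  [Pb^2+] = 2.6 x 10^-27 M.
The salt with the lower threshold [Pb^2+] precipitates first: PbS.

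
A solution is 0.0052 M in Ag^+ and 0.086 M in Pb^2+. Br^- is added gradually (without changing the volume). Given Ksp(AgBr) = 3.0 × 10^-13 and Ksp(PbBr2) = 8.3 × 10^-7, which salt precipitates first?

Each salt begins to precipitate when Q = Ksp, i.e. when [Br^-] reaches its threshold.
For AgBr: 3.0 × 10^-13 = 0.0052 × [Br^-]  ⇒  [Br^-] = 5.8 × 10^-11 M.
For PbBr2: 8.3 × 10^-7 = 0.086 × [Br^-]^2  ⇒  [Br^-] = 3.1 × 10^-3 M.
The salt with the lower threshold [Br^-] precipitates first: AgBr.

AgBr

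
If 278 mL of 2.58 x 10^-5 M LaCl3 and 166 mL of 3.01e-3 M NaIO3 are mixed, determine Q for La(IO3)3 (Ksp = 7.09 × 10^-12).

Total volume = 278 + 166 = 444 mL.
[La^3+] = 2.58 × 10^-5 × (278/444) = 1.615 × 10^-5 M
[IO3^-] = 3.01 x 10^-3 × (166/444) = 1.125 × 10^-3 M
La(IO3)3(s) ⇌ La^3+ + 3 IO3^-, so Q = [La^3+][IO3^-]^3
Q = (1.615 × 10^-5)(1.125 × 10^-3)^3 = 2.30 x 10^-14
Q < Ksp, so no precipitate of La(IO3)3 forms.

2.30e-14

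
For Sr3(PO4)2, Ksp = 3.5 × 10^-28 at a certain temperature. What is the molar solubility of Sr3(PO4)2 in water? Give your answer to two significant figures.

s = 1.3 × 10^-6 M

Sr3(PO4)2(s) ⇌ 3 Sr^2+ + 2 PO4^3-
Ksp = [Sr^2+]^3[PO4^3-]^2
With molar solubility s: [Sr^2+] = 3s, [PO4^3-] = 2s.
Substituting: Ksp = (3s)^3(2s)^2 = 108s^5
s^5 = 3.5 × 10^-28 / 108, so s = 1.3 × 10^-6 M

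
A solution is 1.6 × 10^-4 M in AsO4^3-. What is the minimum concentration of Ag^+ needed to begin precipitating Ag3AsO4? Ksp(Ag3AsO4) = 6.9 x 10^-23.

Ag3AsO4(s) ⇌ 3 Ag^+(aq) + AsO4^3-(aq)
Ksp = [Ag^+]^3[AsO4^3-]
Precipitation begins when Q = Ksp. With [AsO4^3-] = 1.6 × 10^-4 M:
6.9 x 10^-23 = (1.6 × 10^-4) × [Ag^+]^3
[Ag^+] = (6.9 x 10^-23 / 1.6 x 10^-4)^(1/3) = 7.6 × 10^-7 M

7.6 × 10^-7 M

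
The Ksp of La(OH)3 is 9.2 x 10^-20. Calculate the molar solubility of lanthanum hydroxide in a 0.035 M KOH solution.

La(OH)3(s) <=> La^3+ + 3 OH^-
Ksp = [La^3+][OH^-]^3
Let s = moles of La(OH)3 that dissolve per litre. [La^3+] = s, [OH^-] = 0.035 + 3s ≈ 0.035 (Ksp is small, so little additional dissolves).
Ksp ≈ s × (0.035)^3
s = 2.1 x 10^-15 M
Check: 3s = 6.4 x 10^-15 ≪ 0.035, so the approximation is valid.

s = 2.1 x 10^-15 M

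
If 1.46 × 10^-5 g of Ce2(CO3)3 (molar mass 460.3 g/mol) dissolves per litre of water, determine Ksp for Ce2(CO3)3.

Ksp = 3.47 x 10^-36

Molar solubility s = (1.46 × 10^-5 g/L) / (460.3 g/mol) = 3.172 x 10^-8 M.
Ce2(CO3)3(s) <=> 2 Ce^3+(aq) + 3 CO3^2-(aq)
Let s = molar solubility. Then [Ce^3+] = 2s and [CO3^2-] = 3s.
Ksp = [Ce^3+]^2[CO3^2-]^3
So Ksp = (2s)^2 × (3s)^3 = 108s^5
With s = 3.172 x 10^-8: Ksp = 3.47 × 10^-36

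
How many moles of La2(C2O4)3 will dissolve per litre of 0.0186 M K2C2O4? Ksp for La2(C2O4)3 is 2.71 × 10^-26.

s = 3.24 × 10^-11 M

La2(C2O4)3(s) ⇌ 2 La^3+ + 3 C2O4^2-
Ksp = [La^3+]^2[C2O4^2-]^3
If s mol/L dissolves here, [La^3+] = 2s, [C2O4^2-] = 0.0186 + 3s ≈ 0.0186 (Ksp is small, so little additional dissolves).
Ksp ≈ (2s)^2 × (0.0186)^3
s = 3.24 × 10^-11 M
Check: 3s = 9.7 x 10^-11 ≪ 0.0186, so the approximation is valid.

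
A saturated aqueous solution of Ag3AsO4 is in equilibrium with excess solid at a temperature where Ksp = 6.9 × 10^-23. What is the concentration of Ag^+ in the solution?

Ag3AsO4(s) ⇌ 3 Ag^+(aq) + AsO4^3-(aq)
Ksp = [Ag^+]^3[AsO4^3-]
Let s = molar solubility. Then [Ag^+] = 3s and [AsO4^3-] = s.
Substituting: Ksp = (3s)^3s = 27s^4
Solving, s = (6.9 × 10^-23/27)^(1/4) = 1.26 × 10^-6 M
[Ag^+] = 3s = 3.8 × 10^-6 M

[Ag^+] = 3.8 x 10^-6 M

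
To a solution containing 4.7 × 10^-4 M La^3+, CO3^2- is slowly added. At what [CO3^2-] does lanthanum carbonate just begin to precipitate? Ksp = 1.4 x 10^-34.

La2(CO3)3(s) ⇌ 2 La^3+(aq) + 3 CO3^2-(aq)
Ksp = [La^3+]^2[CO3^2-]^3
Precipitation begins when Q = Ksp. With [La^3+] = 4.7 × 10^-4 M:
1.4 x 10^-34 = (4.7 × 10^-4)^2 × [CO3^2-]^3
[CO3^2-] = (1.4 x 10^-34 / 2.21 × 10^-7)^(1/3) = 8.6 × 10^-10 M

[CO3^2-] ≈ 8.6 × 10^-10 M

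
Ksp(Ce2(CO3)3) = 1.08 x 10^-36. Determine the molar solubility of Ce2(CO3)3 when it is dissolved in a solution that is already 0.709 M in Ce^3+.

4.30 × 10^-13 M

Ce2(CO3)3(s) ⇌ 2 Ce^3+(aq) + 3 CO3^2-(aq)
Ksp = [Ce^3+]^2[CO3^2-]^3
Let s = moles of Ce2(CO3)3 that dissolve per litre. [Ce^3+] = 0.709 + 2s ≈ 0.709, [CO3^2-] = 3s (since the Ce^3+ already present dominates).
Ksp ≈ (0.709)^2 × (3s)^3
s = 4.30 × 10^-13 M
Check: 2s = 8.6 × 10^-13 ≪ 0.709, so the approximation is valid.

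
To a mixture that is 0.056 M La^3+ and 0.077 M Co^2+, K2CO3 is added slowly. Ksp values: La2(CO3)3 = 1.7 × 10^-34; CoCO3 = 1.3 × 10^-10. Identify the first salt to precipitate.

La2(CO3)3

Precipitation of each salt starts when its ion product equals its Ksp.
For La2(CO3)3: 1.7 × 10^-34 = (0.056)^2 × [CO3^2-]^3  ⇒  [CO3^2-] = 3.8 × 10^-11 M.
For CoCO3: 1.3 × 10^-10 = 0.077 × [CO3^2-]  ⇒  [CO3^2-] = 1.7 x 10^-9 M.
The salt with the lower threshold [CO3^2-] precipitates first: La2(CO3)3.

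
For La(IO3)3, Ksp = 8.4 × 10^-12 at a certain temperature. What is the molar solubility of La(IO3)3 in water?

7.5 × 10^-4 M

La(IO3)3(s) <=> La^3+(aq) + 3 IO3^-(aq)
Ksp = [La^3+][IO3^-]^3
If s mol/L of La(IO3)3 dissolves, [La^3+] = s and [IO3^-] = 3s.
Ksp = s(3s)^3 = 27s^4
s = (8.4 × 10^-12 / 27)^(1/4) = 7.5 x 10^-4 M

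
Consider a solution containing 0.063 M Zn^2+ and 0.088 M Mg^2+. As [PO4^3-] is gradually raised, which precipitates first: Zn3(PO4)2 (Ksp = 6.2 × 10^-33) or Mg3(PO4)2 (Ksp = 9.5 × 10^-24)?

Zn3(PO4)2

Precipitation of each salt starts when its ion product equals its Ksp.
For Zn3(PO4)2: 6.2 × 10^-33 = (0.063)^3 × [PO4^3-]^2  ⇒  [PO4^3-] = 5.0 × 10^-15 M.
For Mg3(PO4)2: 9.5 × 10^-24 = (0.088)^3 × [PO4^3-]^2  ⇒  [PO4^3-] = 1.2 × 10^-10 M.
The salt with the lower threshold [PO4^3-] precipitates first: Zn3(PO4)2.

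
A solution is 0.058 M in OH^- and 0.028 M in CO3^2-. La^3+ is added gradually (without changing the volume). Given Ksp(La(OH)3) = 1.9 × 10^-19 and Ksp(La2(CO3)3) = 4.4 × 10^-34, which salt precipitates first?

La(OH)3

Precipitation of each salt starts when its ion product equals its Ksp.
For La(OH)3: 1.9 × 10^-19 = (0.058)^3 × [La^3+]  ⇒  [La^3+] = 9.7 x 10^-16 M.
For La2(CO3)3: 4.4 × 10^-34 = (0.028)^3 × [La^3+]^2  ⇒  [La^3+] = 4.5 × 10^-15 M.
The salt with the lower threshold [La^3+] precipitates first: La(OH)3.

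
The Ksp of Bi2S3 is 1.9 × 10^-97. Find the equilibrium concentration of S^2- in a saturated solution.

[S^2-] ≈ 5.3 × 10^-20 M

Bi2S3(s) <=> 2 Bi^3+ + 3 S^2-
Ksp = [Bi^3+]^2[S^2-]^3
For each mole of Bi2S3 that dissolves: [Bi^3+] = 2s, [S^2-] = 3s.
Substituting: Ksp = (2s)^2(3s)^3 = 108s^5
s = (1.9 × 10^-97 / 108)^(1/5) = 1.77 × 10^-20 M
[S^2-] = 3s = 5.3 × 10^-20 M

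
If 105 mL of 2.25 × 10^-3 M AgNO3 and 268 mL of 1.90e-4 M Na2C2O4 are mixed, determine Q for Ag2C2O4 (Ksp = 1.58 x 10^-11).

Total volume = 105 + 268 = 373 mL.
[Ag^+] = 2.25 x 10^-3 × (105/373) = 6.334 × 10^-4 M
[C2O4^2-] = 1.90 × 10^-4 × (268/373) = 1.365 × 10^-4 M
Ag2C2O4(s) ⇌ 2 Ag^+ + C2O4^2-, so Q = [Ag^+]^2[C2O4^2-]
Q = (6.334 × 10^-4)^2(1.365 × 10^-4) = 5.48 × 10^-11
Q > Ksp, so Ag2C2O4 will precipitate.

Q = 5.48 x 10^-11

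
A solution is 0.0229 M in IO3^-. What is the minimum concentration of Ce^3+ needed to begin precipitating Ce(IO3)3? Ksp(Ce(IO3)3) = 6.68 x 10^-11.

Ce(IO3)3(s) <=> Ce^3+(aq) + 3 IO3^-(aq)
Ksp = [Ce^3+][IO3^-]^3
Precipitation begins when Q = Ksp. With [IO3^-] = 0.0229 M:
6.68 x 10^-11 = (0.0229)^3 × [Ce^3+]
[Ce^3+] = (6.68 x 10^-11 / 1.201 × 10^-5) = 5.56 × 10^-6 M

5.56 x 10^-6 M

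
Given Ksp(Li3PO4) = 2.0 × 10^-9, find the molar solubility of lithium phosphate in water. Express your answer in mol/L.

s ≈ 2.9e-3 M

Li3PO4(s) ⇌ 3 Li^+(aq) + PO4^3-(aq)
Ksp = [Li^+]^3[PO4^3-]
With molar solubility s: [Li^+] = 3s, [PO4^3-] = s.
So Ksp = (3s)^3 × s = 27s^4
Solving, s = (2.0 × 10^-9/27)^(1/4) = 2.9 x 10^-3 M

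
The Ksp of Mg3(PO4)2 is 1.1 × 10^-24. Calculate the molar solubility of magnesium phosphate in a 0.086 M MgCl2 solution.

s ≈ 2.1 x 10^-11 M

Mg3(PO4)2(s) ⇌ 3 Mg^2+ + 2 PO4^3-
Ksp = [Mg^2+]^3[PO4^3-]^2
Let s be the molar solubility in this solution. [Mg^2+] = 0.086 + 3s ≈ 0.086, [PO4^3-] = 2s (since Mg^2+ from MgCl2 dominates).
Ksp ≈ (0.086)^3 × (2s)^2
s = 2.1 × 10^-11 M
Check: 3s = 6.2 x 10^-11 ≪ 0.086, so the approximation is valid.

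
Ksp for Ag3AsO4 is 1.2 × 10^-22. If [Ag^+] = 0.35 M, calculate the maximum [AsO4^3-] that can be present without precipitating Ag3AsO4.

Ag3AsO4(s) ⇌ 3 Ag^+(aq) + AsO4^3-(aq)
Ksp = [Ag^+]^3[AsO4^3-]
Precipitation begins when Q = Ksp. With [Ag^+] = 0.35 M:
1.2 × 10^-22 = (0.35)^3 × [AsO4^3-]
[AsO4^3-] = (1.2 × 10^-22 / 4.29 × 10^-2) = 2.8 x 10^-21 M

[AsO4^3-] ≈ 2.8 × 10^-21 M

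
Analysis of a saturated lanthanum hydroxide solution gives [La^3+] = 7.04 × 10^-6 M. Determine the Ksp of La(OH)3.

La(OH)3(s) ⇌ La^3+ + 3 OH^-
Stoichiometry gives [OH^-] = (3/1)[La^3+] = 2.112 × 10^-5 M.
Ksp = [La^3+][OH^-]^3
Ksp = 7.04 × 10^-6 × (2.112 x 10^-5)^3 = 6.63 × 10^-20

Ksp ≈ 6.63 × 10^-20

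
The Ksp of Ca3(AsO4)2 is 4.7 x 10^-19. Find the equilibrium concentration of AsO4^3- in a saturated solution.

Ca3(AsO4)2(s) ⇌ 3 Ca^2+ + 2 AsO4^3-
Ksp = [Ca^2+]^3[AsO4^3-]^2
With molar solubility s: [Ca^2+] = 3s, [AsO4^3-] = 2s.
Substituting: Ksp = (3s)^3(2s)^2 = 108s^5
s = (4.7 x 10^-19 / 108)^(1/5) = 8.47 × 10^-5 M
[AsO4^3-] = 2s = 1.7 × 10^-4 M

[AsO4^3-] = 1.7e-4 M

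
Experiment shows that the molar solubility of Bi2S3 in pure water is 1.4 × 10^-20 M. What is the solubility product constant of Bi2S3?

Ksp ≈ 5.8 x 10^-98

Bi2S3(s) ⇌ 2 Bi^3+ + 3 S^2-
If s mol/L of Bi2S3 dissolves, [Bi^3+] = 2s and [S^2-] = 3s.
Ksp = [Bi^3+]^2[S^2-]^3
So Ksp = (2s)^2 × (3s)^3 = 108s^5
Ksp = 108 × (1.4 × 10^-20)^5 = 5.8 × 10^-98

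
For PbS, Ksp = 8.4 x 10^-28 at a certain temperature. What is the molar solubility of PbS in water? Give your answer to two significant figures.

s = 2.9 × 10^-14 M

PbS(s) ⇌ Pb^2+(aq) + S^2-(aq)
Ksp = [Pb^2+][S^2-]
If s mol/L of PbS dissolves, [Pb^2+] = s and [S^2-] = s.
Ksp = (s)(s) = s^2
s = (8.4 x 10^-28)^(1/2) = 2.9 × 10^-14 M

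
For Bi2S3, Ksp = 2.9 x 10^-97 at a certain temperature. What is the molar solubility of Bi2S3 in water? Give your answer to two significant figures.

s ≈ 1.9e-20 M

Bi2S3(s) ⇌ 2 Bi^3+(aq) + 3 S^2-(aq)
Ksp = [Bi^3+]^2[S^2-]^3
For each mole of Bi2S3 that dissolves: [Bi^3+] = 2s, [S^2-] = 3s.
Substituting: Ksp = (2s)^2(3s)^3 = 108s^5
s^5 = 2.9 x 10^-97 / 108, so s = 1.9 x 10^-20 M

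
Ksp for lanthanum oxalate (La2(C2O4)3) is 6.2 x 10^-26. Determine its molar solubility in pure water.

3.6e-6 M

La2(C2O4)3(s) ⇌ 2 La^3+(aq) + 3 C2O4^2-(aq)
Ksp = [La^3+]^2[C2O4^2-]^3
If s mol/L of La2(C2O4)3 dissolves, [La^3+] = 2s and [C2O4^2-] = 3s.
Substituting: Ksp = (2s)^2(3s)^3 = 108s^5
s^5 = 6.2 x 10^-26 / 108, so s = 3.6 × 10^-6 M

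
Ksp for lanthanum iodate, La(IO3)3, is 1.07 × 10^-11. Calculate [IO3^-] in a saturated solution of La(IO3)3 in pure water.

La(IO3)3(s) <=> La^3+(aq) + 3 IO3^-(aq)
Ksp = [La^3+][IO3^-]^3
For each mole of La(IO3)3 that dissolves: [La^3+] = s, [IO3^-] = 3s.
Substituting: Ksp = s(3s)^3 = 27s^4
s = (1.07 × 10^-11 / 27)^(1/4) = 7.934 × 10^-4 M
[IO3^-] = 3s = 2.38 × 10^-3 M

[IO3^-] = 2.38 × 10^-3 M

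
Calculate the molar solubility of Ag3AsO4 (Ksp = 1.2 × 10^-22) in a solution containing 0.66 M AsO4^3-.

1.9 × 10^-8 M

Ag3AsO4(s) <=> 3 Ag^+(aq) + AsO4^3-(aq)
Ksp = [Ag^+]^3[AsO4^3-]
Let s = moles of Ag3AsO4 that dissolve per litre. [Ag^+] = 3s, [AsO4^3-] = 0.66 + s ≈ 0.66 (Ksp is small, so little additional dissolves).
Ksp ≈ (3s)^3 × 0.66
s = 1.9 × 10^-8 M
Check: s = 1.9 x 10^-8 ≪ 0.66, so the approximation is valid.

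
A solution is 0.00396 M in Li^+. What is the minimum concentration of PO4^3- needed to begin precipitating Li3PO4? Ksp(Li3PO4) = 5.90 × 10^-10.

[PO4^3-] = 9.50 x 10^-3 M

Li3PO4(s) <=> 3 Li^+ + PO4^3-
Ksp = [Li^+]^3[PO4^3-]
Precipitation begins when Q = Ksp. With [Li^+] = 0.00396 M:
5.90 × 10^-10 = (0.00396)^3 × [PO4^3-]
[PO4^3-] = (5.90 × 10^-10 / 6.210 × 10^-8) = 9.50 × 10^-3 M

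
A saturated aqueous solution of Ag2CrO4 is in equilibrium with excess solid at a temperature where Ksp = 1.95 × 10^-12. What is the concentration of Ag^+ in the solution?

[Ag^+] = 1.57 × 10^-4 M

Ag2CrO4(s) ⇌ 2 Ag^+ + CrO4^2-
Ksp = [Ag^+]^2[CrO4^2-]
Let s = molar solubility. Then [Ag^+] = 2s and [CrO4^2-] = s.
So Ksp = (2s)^2 × s = 4s^3
Solving, s = (1.95 × 10^-12/4)^(1/3) = 7.870 x 10^-5 M
[Ag^+] = 2s = 1.57 x 10^-4 M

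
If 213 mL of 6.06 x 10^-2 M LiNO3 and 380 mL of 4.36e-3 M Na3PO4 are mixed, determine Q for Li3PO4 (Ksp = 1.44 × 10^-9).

2.88 × 10^-8

Total volume = 213 + 380 = 593 mL.
[Li^+] = 6.06 x 10^-2 × (213/593) = 2.177 × 10^-2 M
[PO4^3-] = 4.36 × 10^-3 × (380/593) = 2.794 × 10^-3 M
Li3PO4(s) <=> 3 Li^+ + PO4^3-, so Q = [Li^+]^3[PO4^3-]
Q = (2.177 × 10^-2)^3(2.794 × 10^-3) = 2.88 x 10^-8
Q > Ksp, so Li3PO4 will precipitate.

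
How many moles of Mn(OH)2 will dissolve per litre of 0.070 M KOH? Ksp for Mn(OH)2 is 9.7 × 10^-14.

s = 2.0 × 10^-11 M

Mn(OH)2(s) <=> Mn^2+(aq) + 2 OH^-(aq)
Ksp = [Mn^2+][OH^-]^2
Let s be the molar solubility in this solution. [Mn^2+] = s, [OH^-] = 0.070 + 2s ≈ 0.070 (since OH^- from KOH dominates).
Ksp ≈ s × (0.070)^2
s = 2.0 × 10^-11 M
Check: 2s = 4.0 × 10^-11 ≪ 0.070, so the approximation is valid.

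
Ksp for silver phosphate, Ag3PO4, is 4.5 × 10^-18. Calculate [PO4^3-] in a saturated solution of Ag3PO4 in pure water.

Ag3PO4(s) <=> 3 Ag^+(aq) + PO4^3-(aq)
Ksp = [Ag^+]^3[PO4^3-]
Let s = molar solubility. Then [Ag^+] = 3s and [PO4^3-] = s.
Substituting: Ksp = (3s)^3s = 27s^4
s = (4.5 × 10^-18 / 27)^(1/4) = 2.02 × 10^-5 M
[PO4^3-] = s = 2.0 × 10^-5 M

2.0 × 10^-5 M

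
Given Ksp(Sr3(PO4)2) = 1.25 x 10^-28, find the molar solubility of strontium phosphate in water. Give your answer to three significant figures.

Sr3(PO4)2(s) ⇌ 3 Sr^2+ + 2 PO4^3-
Ksp = [Sr^2+]^3[PO4^3-]^2
With molar solubility s: [Sr^2+] = 3s, [PO4^3-] = 2s.
So Ksp = (3s)^3 × (2s)^2 = 108s^5
s = (1.25 x 10^-28 / 108)^(1/5) = 1.03 × 10^-6 M

s = 1.03 × 10^-6 M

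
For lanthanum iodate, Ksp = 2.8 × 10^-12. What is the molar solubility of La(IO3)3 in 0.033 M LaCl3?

La(IO3)3(s) <=> La^3+ + 3 IO3^-
Ksp = [La^3+][IO3^-]^3
Let s be the molar solubility in this solution. [La^3+] = 0.033 + s ≈ 0.033, [IO3^-] = 3s (common-ion effect: La^3+ is already 0.033 M).
Ksp ≈ 0.033 × (3s)^3
s = 1.5 × 10^-4 M
Check: s = 1.5 × 10^-4 ≪ 0.033, so the approximation is valid.

s ≈ 1.5 × 10^-4 M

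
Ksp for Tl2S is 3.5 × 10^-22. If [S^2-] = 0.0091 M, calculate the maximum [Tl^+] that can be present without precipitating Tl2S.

2.0 × 10^-10 M

Tl2S(s) ⇌ 2 Tl^+(aq) + S^2-(aq)
Ksp = [Tl^+]^2[S^2-]
Precipitation begins when Q = Ksp. With [S^2-] = 0.0091 M:
3.5 × 10^-22 = (0.0091) × [Tl^+]^2
[Tl^+] = (3.5 × 10^-22 / 9.1 × 10^-3)^(1/2) = 2.0 x 10^-10 M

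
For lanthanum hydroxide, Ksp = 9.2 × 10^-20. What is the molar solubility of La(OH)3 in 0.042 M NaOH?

s ≈ 1.2 × 10^-15 M

La(OH)3(s) <=> La^3+(aq) + 3 OH^-(aq)
Ksp = [La^3+][OH^-]^3
If s mol/L dissolves here, [La^3+] = s, [OH^-] = 0.042 + 3s ≈ 0.042 (since OH^- from NaOH dominates).
Ksp ≈ s × (0.042)^3
s = 1.2 x 10^-15 M
Check: 3s = 3.7 × 10^-15 ≪ 0.042, so the approximation is valid.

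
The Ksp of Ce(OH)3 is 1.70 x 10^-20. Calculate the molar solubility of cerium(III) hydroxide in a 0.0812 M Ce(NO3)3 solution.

s ≈ 1.98 × 10^-7 M

Ce(OH)3(s) <=> Ce^3+ + 3 OH^-
Ksp = [Ce^3+][OH^-]^3
Let s = moles of Ce(OH)3 that dissolve per litre. [Ce^3+] = 0.0812 + s ≈ 0.0812, [OH^-] = 3s (Ksp is small, so little additional dissolves).
Ksp ≈ 0.0812 × (3s)^3
s = 1.98 × 10^-7 M
Check: s = 2.0 × 10^-7 ≪ 0.0812, so the approximation is valid.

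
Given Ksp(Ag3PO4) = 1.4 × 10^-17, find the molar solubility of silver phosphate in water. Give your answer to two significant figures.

Ag3PO4(s) ⇌ 3 Ag^+(aq) + PO4^3-(aq)
Ksp = [Ag^+]^3[PO4^3-]
If s mol/L of Ag3PO4 dissolves, [Ag^+] = 3s and [PO4^3-] = s.
Substituting: Ksp = (3s)^3s = 27s^4
s = (1.4 × 10^-17 / 27)^(1/4) = 2.7 x 10^-5 M

s = 2.7 × 10^-5 M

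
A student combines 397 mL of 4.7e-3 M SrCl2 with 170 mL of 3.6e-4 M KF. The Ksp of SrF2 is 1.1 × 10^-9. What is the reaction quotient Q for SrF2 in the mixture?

Q ≈ 3.8 × 10^-11

Total volume = 397 + 170 = 567 mL.
[Sr^2+] = 4.7 × 10^-3 × (397/567) = 3.29 × 10^-3 M
[F^-] = 3.6 x 10^-4 × (170/567) = 1.08 × 10^-4 M
SrF2(s) ⇌ Sr^2+ + 2 F^-, so Q = [Sr^2+][F^-]^2
Q = (3.29 x 10^-3)(1.08 x 10^-4)^2 = 3.8 × 10^-11
Q < Ksp, so no precipitate of SrF2 forms.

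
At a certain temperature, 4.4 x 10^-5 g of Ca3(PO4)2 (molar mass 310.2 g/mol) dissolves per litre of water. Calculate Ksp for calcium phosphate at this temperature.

Ksp = 6.2 × 10^-33

Molar solubility s = (4.4 x 10^-5 g/L) / (310.2 g/mol) = 1.42 × 10^-7 M.
Ca3(PO4)2(s) <=> 3 Ca^2+(aq) + 2 PO4^3-(aq)
Let s = molar solubility. Then [Ca^2+] = 3s and [PO4^3-] = 2s.
Ksp = [Ca^2+]^3[PO4^3-]^2
So Ksp = (3s)^3 × (2s)^2 = 108s^5
With s = 1.42 × 10^-7: Ksp = 6.2 x 10^-33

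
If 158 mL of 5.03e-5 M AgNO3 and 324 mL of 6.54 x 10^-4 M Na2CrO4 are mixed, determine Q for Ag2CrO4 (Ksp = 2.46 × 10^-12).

Total volume = 158 + 324 = 482 mL.
[Ag^+] = 5.03 × 10^-5 × (158/482) = 1.649 × 10^-5 M
[CrO4^2-] = 6.54 × 10^-4 × (324/482) = 4.396 × 10^-4 M
Ag2CrO4(s) <=> 2 Ag^+(aq) + CrO4^2-(aq), so Q = [Ag^+]^2[CrO4^2-]
Q = (1.649 × 10^-5)^2(4.396 x 10^-4) = 1.20 x 10^-13
Q < Ksp, so no precipitate of Ag2CrO4 forms.

1.20 × 10^-13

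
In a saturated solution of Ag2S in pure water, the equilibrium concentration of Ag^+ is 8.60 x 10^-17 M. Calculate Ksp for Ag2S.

Ksp ≈ 3.18e-49

Ag2S(s) ⇌ 2 Ag^+ + S^2-
Stoichiometry gives [S^2-] = (1/2)[Ag^+] = 4.300 × 10^-17 M.
Ksp = [Ag^+]^2[S^2-]
Ksp = (8.60 x 10^-17)^2 × 4.300 × 10^-17 = 3.18 × 10^-49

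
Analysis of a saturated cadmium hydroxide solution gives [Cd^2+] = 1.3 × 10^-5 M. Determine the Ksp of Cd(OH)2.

8.8e-15

Cd(OH)2(s) ⇌ Cd^2+(aq) + 2 OH^-(aq)
Stoichiometry gives [OH^-] = (2/1)[Cd^2+] = 2.60 × 10^-5 M.
Ksp = [Cd^2+][OH^-]^2
Ksp = 1.3 × 10^-5 × (2.60 x 10^-5)^2 = 8.8 × 10^-15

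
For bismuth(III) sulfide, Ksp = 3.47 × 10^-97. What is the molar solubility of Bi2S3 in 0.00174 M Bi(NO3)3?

Bi2S3(s) <=> 2 Bi^3+(aq) + 3 S^2-(aq)
Ksp = [Bi^3+]^2[S^2-]^3
If s mol/L dissolves here, [Bi^3+] = 0.00174 + 2s ≈ 0.00174, [S^2-] = 3s (Ksp is small, so little additional dissolves).
Ksp ≈ (0.00174)^2 × (3s)^3
s = 1.62 × 10^-31 M
Check: 2s = 3.2 x 10^-31 ≪ 0.00174, so the approximation is valid.

1.62e-31 M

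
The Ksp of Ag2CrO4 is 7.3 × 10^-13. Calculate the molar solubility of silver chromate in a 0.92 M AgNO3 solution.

s = 8.6 × 10^-13 M

Ag2CrO4(s) <=> 2 Ag^+ + CrO4^2-
Ksp = [Ag^+]^2[CrO4^2-]
Let s be the molar solubility in this solution. [Ag^+] = 0.92 + 2s ≈ 0.92, [CrO4^2-] = s (common-ion effect: Ag^+ is already 0.92 M).
Ksp ≈ (0.92)^2 × s
s = 8.6 × 10^-13 M
Check: 2s = 1.7 x 10^-12 ≪ 0.92, so the approximation is valid.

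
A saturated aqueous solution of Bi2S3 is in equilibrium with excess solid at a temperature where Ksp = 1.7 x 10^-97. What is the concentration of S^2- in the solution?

[S^2-] ≈ 5.2 × 10^-20 M

Bi2S3(s) ⇌ 2 Bi^3+(aq) + 3 S^2-(aq)
Ksp = [Bi^3+]^2[S^2-]^3
Let s = molar solubility. Then [Bi^3+] = 2s and [S^2-] = 3s.
So Ksp = (2s)^2 × (3s)^3 = 108s^5
s^5 = 1.7 x 10^-97 / 108, so s = 1.74 × 10^-20 M
[S^2-] = 3s = 5.2 × 10^-20 M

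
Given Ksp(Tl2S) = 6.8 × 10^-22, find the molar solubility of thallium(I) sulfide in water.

Tl2S(s) ⇌ 2 Tl^+(aq) + S^2-(aq)
Ksp = [Tl^+]^2[S^2-]
With molar solubility s: [Tl^+] = 2s, [S^2-] = s.
Ksp = (2s)^2s = 4s^3
s^3 = 6.8 × 10^-22 / 4, so s = 5.5 x 10^-8 M

s = 5.5 x 10^-8 M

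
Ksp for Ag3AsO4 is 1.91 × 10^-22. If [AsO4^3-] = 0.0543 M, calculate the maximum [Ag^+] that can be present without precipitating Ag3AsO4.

Ag3AsO4(s) ⇌ 3 Ag^+(aq) + AsO4^3-(aq)
Ksp = [Ag^+]^3[AsO4^3-]
Precipitation begins when Q = Ksp. With [AsO4^3-] = 0.0543 M:
1.91 × 10^-22 = (0.0543) × [Ag^+]^3
[Ag^+] = (1.91 × 10^-22 / 5.43 x 10^-2)^(1/3) = 1.52 × 10^-7 M

1.52e-7 M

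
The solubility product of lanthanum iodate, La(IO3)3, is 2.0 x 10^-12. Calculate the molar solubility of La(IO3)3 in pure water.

La(IO3)3(s) ⇌ La^3+(aq) + 3 IO3^-(aq)
Ksp = [La^3+][IO3^-]^3
Let s = molar solubility. Then [La^3+] = s and [IO3^-] = 3s.
Substituting: Ksp = s(3s)^3 = 27s^4
s = (2.0 x 10^-12 / 27)^(1/4) = 5.2 x 10^-4 M

s = 5.2 × 10^-4 M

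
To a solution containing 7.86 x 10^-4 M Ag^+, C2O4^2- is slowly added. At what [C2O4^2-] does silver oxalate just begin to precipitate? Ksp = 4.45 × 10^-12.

Ag2C2O4(s) ⇌ 2 Ag^+ + C2O4^2-
Ksp = [Ag^+]^2[C2O4^2-]
Precipitation begins when Q = Ksp. With [Ag^+] = 7.86 x 10^-4 M:
4.45 × 10^-12 = (7.86 x 10^-4)^2 × [C2O4^2-]
[C2O4^2-] = (4.45 × 10^-12 / 6.178 × 10^-7) = 7.20 x 10^-6 M

[C2O4^2-] ≈ 7.20 × 10^-6 M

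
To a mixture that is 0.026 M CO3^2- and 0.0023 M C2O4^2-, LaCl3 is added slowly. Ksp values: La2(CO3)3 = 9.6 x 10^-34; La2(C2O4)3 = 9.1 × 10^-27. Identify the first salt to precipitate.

La2(CO3)3

Precipitation of each salt starts when its ion product equals its Ksp.
For La2(CO3)3: 9.6 x 10^-34 = (0.026)^3 × [La^3+]^2  ⇒  [La^3+] = 7.4 x 10^-15 M.
For La2(C2O4)3: 9.1 × 10^-27 = (0.0023)^3 × [La^3+]^2  ⇒  [La^3+] = 8.6 × 10^-10 M.
The salt with the lower threshold [La^3+] precipitates first: La2(CO3)3.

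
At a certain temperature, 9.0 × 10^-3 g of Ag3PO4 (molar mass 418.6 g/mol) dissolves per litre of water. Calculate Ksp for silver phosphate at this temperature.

5.8 × 10^-18

Molar solubility s = (9.0 × 10^-3 g/L) / (418.6 g/mol) = 2.15 × 10^-5 M.
Ag3PO4(s) ⇌ 3 Ag^+(aq) + PO4^3-(aq)
For each mole of Ag3PO4 that dissolves: [Ag^+] = 3s, [PO4^3-] = s.
Ksp = [Ag^+]^3[PO4^3-]
Ksp = (3s)^3s = 27s^4
Ksp = 27 × (2.15 x 10^-5)^4 = 5.8 × 10^-18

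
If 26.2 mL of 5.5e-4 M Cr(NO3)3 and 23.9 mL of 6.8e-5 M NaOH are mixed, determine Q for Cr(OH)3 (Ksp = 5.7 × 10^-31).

Total volume = 26.2 + 23.9 = 50.1 mL.
[Cr^3+] = 5.5 x 10^-4 × (26.2/50.1) = 2.88 x 10^-4 M
[OH^-] = 6.8 × 10^-5 × (23.9/50.1) = 3.24 x 10^-5 M
Cr(OH)3(s) <=> Cr^3+ + 3 OH^-, so Q = [Cr^3+][OH^-]^3
Q = (2.88 × 10^-4)(3.24 × 10^-5)^3 = 9.8 x 10^-18
Q > Ksp, so Cr(OH)3 will precipitate.

9.8 x 10^-18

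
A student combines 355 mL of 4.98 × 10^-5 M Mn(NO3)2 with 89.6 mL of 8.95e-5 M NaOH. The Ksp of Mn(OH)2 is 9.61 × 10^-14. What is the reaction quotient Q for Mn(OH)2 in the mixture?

Q ≈ 1.29e-14

Total volume = 355 + 89.6 = 444.6 mL.
[Mn^2+] = 4.98 x 10^-5 × (355/444.6) = 3.976 × 10^-5 M
[OH^-] = 8.95 x 10^-5 × (89.6/444.6) = 1.804 x 10^-5 M
Mn(OH)2(s) <=> Mn^2+(aq) + 2 OH^-(aq), so Q = [Mn^2+][OH^-]^2
Q = (3.976 x 10^-5)(1.804 × 10^-5)^2 = 1.29 × 10^-14
Q < Ksp, so no precipitate of Mn(OH)2 forms.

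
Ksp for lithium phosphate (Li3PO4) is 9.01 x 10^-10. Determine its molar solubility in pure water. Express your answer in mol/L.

s ≈ 2.40e-3 M

Li3PO4(s) <=> 3 Li^+(aq) + PO4^3-(aq)
Ksp = [Li^+]^3[PO4^3-]
For each mole of Li3PO4 that dissolves: [Li^+] = 3s, [PO4^3-] = s.
So Ksp = (3s)^3 × s = 27s^4
s = (9.01 x 10^-10 / 27)^(1/4) = 2.40 × 10^-3 M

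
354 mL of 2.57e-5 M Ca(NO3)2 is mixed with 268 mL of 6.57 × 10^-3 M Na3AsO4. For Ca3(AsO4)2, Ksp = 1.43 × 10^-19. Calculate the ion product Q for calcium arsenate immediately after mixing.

Q = 2.51 x 10^-20

Total volume = 354 + 268 = 622 mL.
[Ca^2+] = 2.57 x 10^-5 × (354/622) = 1.463 × 10^-5 M
[AsO4^3-] = 6.57 x 10^-3 × (268/622) = 2.831 × 10^-3 M
Ca3(AsO4)2(s) <=> 3 Ca^2+ + 2 AsO4^3-, so Q = [Ca^2+]^3[AsO4^3-]^2
Q = (1.463 × 10^-5)^3(2.831 × 10^-3)^2 = 2.51 × 10^-20
Q < Ksp, so no precipitate of Ca3(AsO4)2 forms.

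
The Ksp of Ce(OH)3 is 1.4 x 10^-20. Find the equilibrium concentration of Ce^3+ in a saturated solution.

Ce(OH)3(s) ⇌ Ce^3+ + 3 OH^-
Ksp = [Ce^3+][OH^-]^3
For each mole of Ce(OH)3 that dissolves: [Ce^3+] = s, [OH^-] = 3s.
Substituting: Ksp = s(3s)^3 = 27s^4
Solving, s = (1.4 x 10^-20/27)^(1/4) = 4.77 x 10^-6 M
[Ce^3+] = s = 4.8 × 10^-6 M

4.8e-6 M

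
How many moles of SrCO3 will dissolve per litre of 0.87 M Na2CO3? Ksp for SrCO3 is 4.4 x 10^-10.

s = 5.1 × 10^-10 M

SrCO3(s) <=> Sr^2+(aq) + CO3^2-(aq)
Ksp = [Sr^2+][CO3^2-]
Let s = moles of SrCO3 that dissolve per litre. [Sr^2+] = s, [CO3^2-] = 0.87 + s ≈ 0.87 (Ksp is small, so little additional dissolves).
Ksp ≈ s × 0.87
s = 5.1 × 10^-10 M
Check: s = 5.1 × 10^-10 ≪ 0.87, so the approximation is valid.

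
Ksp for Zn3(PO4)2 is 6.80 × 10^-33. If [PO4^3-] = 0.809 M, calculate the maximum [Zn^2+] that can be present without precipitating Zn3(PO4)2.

Zn3(PO4)2(s) ⇌ 3 Zn^2+ + 2 PO4^3-
Ksp = [Zn^2+]^3[PO4^3-]^2
Precipitation begins when Q = Ksp. With [PO4^3-] = 0.809 M:
6.80 × 10^-33 = (0.809)^2 × [Zn^2+]^3
[Zn^2+] = (6.80 × 10^-33 / 6.545 x 10^-1)^(1/3) = 2.18 × 10^-11 M

[Zn^2+] = 2.18 × 10^-11 M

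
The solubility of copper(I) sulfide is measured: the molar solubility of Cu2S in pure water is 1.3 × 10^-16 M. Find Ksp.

Cu2S(s) ⇌ 2 Cu^+ + S^2-
Let s = molar solubility. Then [Cu^+] = 2s and [S^2-] = s.
Ksp = [Cu^+]^2[S^2-]
Substituting: Ksp = (2s)^2s = 4s^3
Ksp = 4 × (1.3 × 10^-16)^3 = 8.8 × 10^-48

Ksp ≈ 8.8 x 10^-48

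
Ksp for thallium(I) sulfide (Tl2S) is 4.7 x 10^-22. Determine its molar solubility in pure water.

s = 4.9 x 10^-8 M

Tl2S(s) ⇌ 2 Tl^+ + S^2-
Ksp = [Tl^+]^2[S^2-]
If s mol/L of Tl2S dissolves, [Tl^+] = 2s and [S^2-] = s.
So Ksp = (2s)^2 × s = 4s^3
s^3 = 4.7 x 10^-22 / 4, so s = 4.9 x 10^-8 M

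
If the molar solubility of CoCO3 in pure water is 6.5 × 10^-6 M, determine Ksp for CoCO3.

4.2 × 10^-11

CoCO3(s) <=> Co^2+(aq) + CO3^2-(aq)
Let s = molar solubility. Then [Co^2+] = s and [CO3^2-] = s.
Ksp = [Co^2+][CO3^2-]
Ksp = (s)(s) = s^2
Ksp = (6.5 × 10^-6)^2 = 4.2 × 10^-11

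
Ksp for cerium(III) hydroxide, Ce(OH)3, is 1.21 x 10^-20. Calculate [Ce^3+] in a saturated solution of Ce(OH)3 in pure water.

Ce(OH)3(s) ⇌ Ce^3+(aq) + 3 OH^-(aq)
Ksp = [Ce^3+][OH^-]^3
For each mole of Ce(OH)3 that dissolves: [Ce^3+] = s, [OH^-] = 3s.
So Ksp = s × (3s)^3 = 27s^4
s = (1.21 x 10^-20 / 27)^(1/4) = 4.601 x 10^-6 M
[Ce^3+] = s = 4.60 × 10^-6 M

[Ce^3+] = 4.60 × 10^-6 M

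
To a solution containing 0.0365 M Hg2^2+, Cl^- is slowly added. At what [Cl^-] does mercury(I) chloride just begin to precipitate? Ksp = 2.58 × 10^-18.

[Cl^-] ≈ 8.41 × 10^-9 M

Hg2Cl2(s) ⇌ Hg2^2+(aq) + 2 Cl^-(aq)
Ksp = [Hg2^2+][Cl^-]^2
Precipitation begins when Q = Ksp. With [Hg2^2+] = 0.0365 M:
2.58 × 10^-18 = (0.0365) × [Cl^-]^2
[Cl^-] = (2.58 × 10^-18 / 3.65 × 10^-2)^(1/2) = 8.41 × 10^-9 M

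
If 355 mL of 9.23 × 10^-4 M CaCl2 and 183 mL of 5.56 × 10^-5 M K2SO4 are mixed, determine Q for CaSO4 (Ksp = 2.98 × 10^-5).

Total volume = 355 + 183 = 538 mL.
[Ca^2+] = 9.23 x 10^-4 × (355/538) = 6.090 × 10^-4 M
[SO4^2-] = 5.56 × 10^-5 × (183/538) = 1.891 × 10^-5 M
CaSO4(s) <=> Ca^2+ + SO4^2-, so Q = [Ca^2+][SO4^2-]
Q = (6.090 x 10^-4)(1.891 x 10^-5) = 1.15 x 10^-8
Q < Ksp, so no precipitate of CaSO4 forms.

Q = 1.15 × 10^-8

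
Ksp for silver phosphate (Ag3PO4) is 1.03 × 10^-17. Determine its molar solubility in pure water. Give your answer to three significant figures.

s = 2.49e-5 M

Ag3PO4(s) ⇌ 3 Ag^+(aq) + PO4^3-(aq)
Ksp = [Ag^+]^3[PO4^3-]
With molar solubility s: [Ag^+] = 3s, [PO4^3-] = s.
So Ksp = (3s)^3 × s = 27s^4
Solving, s = (1.03 × 10^-17/27)^(1/4) = 2.49 x 10^-5 M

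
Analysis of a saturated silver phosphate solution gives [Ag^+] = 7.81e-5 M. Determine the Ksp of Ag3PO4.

Ksp = 1.24 × 10^-17

Ag3PO4(s) <=> 3 Ag^+(aq) + PO4^3-(aq)
Stoichiometry gives [PO4^3-] = (1/3)[Ag^+] = 2.603 x 10^-5 M.
Ksp = [Ag^+]^3[PO4^3-]
Ksp = (7.81 × 10^-5)^3 × 2.603 × 10^-5 = 1.24 × 10^-17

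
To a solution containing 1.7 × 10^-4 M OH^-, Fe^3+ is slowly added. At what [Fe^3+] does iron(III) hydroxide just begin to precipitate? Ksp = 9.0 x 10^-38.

[Fe^3+] = 1.8 × 10^-26 M

Fe(OH)3(s) <=> Fe^3+(aq) + 3 OH^-(aq)
Ksp = [Fe^3+][OH^-]^3
Precipitation begins when Q = Ksp. With [OH^-] = 1.7 × 10^-4 M:
9.0 x 10^-38 = (1.7 × 10^-4)^3 × [Fe^3+]
[Fe^3+] = (9.0 x 10^-38 / 4.91 × 10^-12) = 1.8 × 10^-26 M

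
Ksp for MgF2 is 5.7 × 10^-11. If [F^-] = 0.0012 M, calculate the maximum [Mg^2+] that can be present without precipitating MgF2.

[Mg^2+] = 4.0 x 10^-5 M

MgF2(s) ⇌ Mg^2+(aq) + 2 F^-(aq)
Ksp = [Mg^2+][F^-]^2
Precipitation begins when Q = Ksp. With [F^-] = 0.0012 M:
5.7 × 10^-11 = (0.0012)^2 × [Mg^2+]
[Mg^2+] = (5.7 × 10^-11 / 1.44 × 10^-6) = 4.0 × 10^-5 M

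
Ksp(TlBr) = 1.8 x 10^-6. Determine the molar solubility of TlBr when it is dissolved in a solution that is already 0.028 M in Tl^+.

TlBr(s) ⇌ Tl^+(aq) + Br^-(aq)
Ksp = [Tl^+][Br^-]
If s mol/L dissolves here, [Tl^+] = 0.028 + s ≈ 0.028, [Br^-] = s (common-ion effect: Tl^+ is already 0.028 M).
Ksp ≈ 0.028 × s
s = 6.4 × 10^-5 M
Check: s = 6.4 × 10^-5 ≪ 0.028, so the approximation is valid.

s = 6.4 × 10^-5 M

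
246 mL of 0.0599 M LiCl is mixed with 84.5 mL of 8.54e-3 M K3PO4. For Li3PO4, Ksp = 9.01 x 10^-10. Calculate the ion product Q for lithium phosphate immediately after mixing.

Q = 1.94 x 10^-7

Total volume = 246 + 84.5 = 330.5 mL.
[Li^+] = 5.99 × 10^-2 × (246/330.5) = 4.459 x 10^-2 M
[PO4^3-] = 8.54 × 10^-3 × (84.5/330.5) = 2.183 × 10^-3 M
Li3PO4(s) ⇌ 3 Li^+(aq) + PO4^3-(aq), so Q = [Li^+]^3[PO4^3-]
Q = (4.459 x 10^-2)^3(2.183 × 10^-3) = 1.94 × 10^-7
Q > Ksp, so Li3PO4 will precipitate.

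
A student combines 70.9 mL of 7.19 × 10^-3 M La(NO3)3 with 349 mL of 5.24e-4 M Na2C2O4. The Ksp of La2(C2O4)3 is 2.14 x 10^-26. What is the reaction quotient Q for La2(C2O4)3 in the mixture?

1.22 x 10^-16

Total volume = 70.9 + 349 = 419.9 mL.
[La^3+] = 7.19 × 10^-3 × (70.9/419.9) = 1.214 × 10^-3 M
[C2O4^2-] = 5.24 × 10^-4 × (349/419.9) = 4.355 × 10^-4 M
La2(C2O4)3(s) ⇌ 2 La^3+ + 3 C2O4^2-, so Q = [La^3+]^2[C2O4^2-]^3
Q = (1.214 × 10^-3)^2(4.355 × 10^-4)^3 = 1.22 x 10^-16
Q > Ksp, so La2(C2O4)3 will precipitate.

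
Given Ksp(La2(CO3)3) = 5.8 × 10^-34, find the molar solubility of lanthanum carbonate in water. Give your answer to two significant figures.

La2(CO3)3(s) ⇌ 2 La^3+(aq) + 3 CO3^2-(aq)
Ksp = [La^3+]^2[CO3^2-]^3
If s mol/L of La2(CO3)3 dissolves, [La^3+] = 2s and [CO3^2-] = 3s.
Substituting: Ksp = (2s)^2(3s)^3 = 108s^5
s^5 = 5.8 × 10^-34 / 108, so s = 8.8 x 10^-8 M

8.8 x 10^-8 M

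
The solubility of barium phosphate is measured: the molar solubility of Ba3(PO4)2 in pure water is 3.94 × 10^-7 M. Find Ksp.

1.03 × 10^-30

Ba3(PO4)2(s) ⇌ 3 Ba^2+(aq) + 2 PO4^3-(aq)
Let s = molar solubility. Then [Ba^2+] = 3s and [PO4^3-] = 2s.
Ksp = [Ba^2+]^3[PO4^3-]^2
Substituting: Ksp = (3s)^3(2s)^2 = 108s^5
With s = 3.94 x 10^-7: Ksp = 1.03 × 10^-30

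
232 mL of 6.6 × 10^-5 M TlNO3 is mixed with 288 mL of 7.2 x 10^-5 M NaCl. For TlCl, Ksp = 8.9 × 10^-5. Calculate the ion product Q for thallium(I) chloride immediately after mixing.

1.2 × 10^-9

Total volume = 232 + 288 = 520 mL.
[Tl^+] = 6.6 x 10^-5 × (232/520) = 2.94 × 10^-5 M
[Cl^-] = 7.2 × 10^-5 × (288/520) = 3.99 × 10^-5 M
TlCl(s) <=> Tl^+ + Cl^-, so Q = [Tl^+][Cl^-]
Q = (2.94 × 10^-5)(3.99 x 10^-5) = 1.2 x 10^-9
Q < Ksp, so no precipitate of TlCl forms.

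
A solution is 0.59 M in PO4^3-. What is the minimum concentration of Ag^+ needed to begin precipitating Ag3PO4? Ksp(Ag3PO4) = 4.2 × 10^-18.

1.9 × 10^-6 M

Ag3PO4(s) ⇌ 3 Ag^+ + PO4^3-
Ksp = [Ag^+]^3[PO4^3-]
Precipitation begins when Q = Ksp. With [PO4^3-] = 0.59 M:
4.2 × 10^-18 = (0.59) × [Ag^+]^3
[Ag^+] = (4.2 × 10^-18 / 5.9 × 10^-1)^(1/3) = 1.9 × 10^-6 M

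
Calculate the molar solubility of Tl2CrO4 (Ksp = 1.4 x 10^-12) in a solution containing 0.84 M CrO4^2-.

Tl2CrO4(s) ⇌ 2 Tl^+(aq) + CrO4^2-(aq)
Ksp = [Tl^+]^2[CrO4^2-]
If s mol/L dissolves here, [Tl^+] = 2s, [CrO4^2-] = 0.84 + s ≈ 0.84 (since the CrO4^2- already present dominates).
Ksp ≈ (2s)^2 × 0.84
s = 6.5 × 10^-7 M
Check: s = 6.5 × 10^-7 ≪ 0.84, so the approximation is valid.

s ≈ 6.5 × 10^-7 M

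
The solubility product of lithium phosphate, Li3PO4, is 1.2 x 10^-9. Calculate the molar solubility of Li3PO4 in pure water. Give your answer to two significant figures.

s = 2.6 × 10^-3 M

Li3PO4(s) ⇌ 3 Li^+ + PO4^3-
Ksp = [Li^+]^3[PO4^3-]
If s mol/L of Li3PO4 dissolves, [Li^+] = 3s and [PO4^3-] = s.
So Ksp = (3s)^3 × s = 27s^4
s = (1.2 x 10^-9 / 27)^(1/4) = 2.6 x 10^-3 M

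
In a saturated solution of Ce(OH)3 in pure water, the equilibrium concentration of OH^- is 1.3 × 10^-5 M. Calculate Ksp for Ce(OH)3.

Ksp ≈ 9.5 × 10^-21

Ce(OH)3(s) ⇌ Ce^3+ + 3 OH^-
Stoichiometry gives [Ce^3+] = (1/3)[OH^-] = 4.33 x 10^-6 M.
Ksp = [Ce^3+][OH^-]^3
Ksp = 4.33 × 10^-6 × (1.3 × 10^-5)^3 = 9.5 × 10^-21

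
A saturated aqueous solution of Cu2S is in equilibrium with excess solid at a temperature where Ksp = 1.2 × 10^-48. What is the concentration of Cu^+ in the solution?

Cu2S(s) <=> 2 Cu^+(aq) + S^2-(aq)
Ksp = [Cu^+]^2[S^2-]
Let s = molar solubility. Then [Cu^+] = 2s and [S^2-] = s.
Ksp = (2s)^2s = 4s^3
s = (1.2 × 10^-48 / 4)^(1/3) = 6.69 × 10^-17 M
[Cu^+] = 2s = 1.3 x 10^-16 M

[Cu^+] ≈ 1.3 x 10^-16 M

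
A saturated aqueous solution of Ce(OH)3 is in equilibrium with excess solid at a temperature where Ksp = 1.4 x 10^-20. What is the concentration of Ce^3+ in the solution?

Ce(OH)3(s) ⇌ Ce^3+ + 3 OH^-
Ksp = [Ce^3+][OH^-]^3
For each mole of Ce(OH)3 that dissolves: [Ce^3+] = s, [OH^-] = 3s.
So Ksp = s × (3s)^3 = 27s^4
s^4 = 1.4 x 10^-20 / 27, so s = 4.77 × 10^-6 M
[Ce^3+] = s = 4.8 x 10^-6 M

4.8e-6 M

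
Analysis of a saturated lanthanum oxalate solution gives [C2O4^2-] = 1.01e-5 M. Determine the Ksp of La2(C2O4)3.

Ksp = 4.67e-26

La2(C2O4)3(s) ⇌ 2 La^3+ + 3 C2O4^2-
Stoichiometry gives [La^3+] = (2/3)[C2O4^2-] = 6.733 × 10^-6 M.
Ksp = [La^3+]^2[C2O4^2-]^3
Ksp = (6.733 × 10^-6)^2 × (1.01 x 10^-5)^3 = 4.67 x 10^-26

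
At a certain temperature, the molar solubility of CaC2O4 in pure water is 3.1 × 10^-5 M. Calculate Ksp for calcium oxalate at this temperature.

CaC2O4(s) ⇌ Ca^2+ + C2O4^2-
With molar solubility s: [Ca^2+] = s, [C2O4^2-] = s.
Ksp = [Ca^2+][C2O4^2-]
Ksp = (s)(s) = s^2
Ksp = (3.1 x 10^-5)^2 = 9.6 × 10^-10

Ksp ≈ 9.6 × 10^-10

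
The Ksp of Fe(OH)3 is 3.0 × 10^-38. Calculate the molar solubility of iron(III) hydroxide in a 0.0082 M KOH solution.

s = 5.4 × 10^-32 M

Fe(OH)3(s) <=> Fe^3+ + 3 OH^-
Ksp = [Fe^3+][OH^-]^3
If s mol/L dissolves here, [Fe^3+] = s, [OH^-] = 0.0082 + 3s ≈ 0.0082 (common-ion effect: OH^- is already 0.0082 M).
Ksp ≈ s × (0.0082)^3
s = 5.4 × 10^-32 M
Check: 3s = 1.6 x 10^-31 ≪ 0.0082, so the approximation is valid.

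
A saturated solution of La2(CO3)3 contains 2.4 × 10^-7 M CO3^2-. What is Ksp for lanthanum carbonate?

La2(CO3)3(s) ⇌ 2 La^3+ + 3 CO3^2-
Stoichiometry gives [La^3+] = (2/3)[CO3^2-] = 1.60 × 10^-7 M.
Ksp = [La^3+]^2[CO3^2-]^3
Ksp = (1.60 × 10^-7)^2 × (2.4 × 10^-7)^3 = 3.5 x 10^-34

Ksp ≈ 3.5 × 10^-34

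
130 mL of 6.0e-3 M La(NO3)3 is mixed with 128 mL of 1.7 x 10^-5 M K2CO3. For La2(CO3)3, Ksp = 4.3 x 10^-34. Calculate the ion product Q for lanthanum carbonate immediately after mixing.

Q ≈ 5.5e-21

Total volume = 130 + 128 = 258 mL.
[La^3+] = 6.0 × 10^-3 × (130/258) = 3.02 x 10^-3 M
[CO3^2-] = 1.7 × 10^-5 × (128/258) = 8.43 × 10^-6 M
La2(CO3)3(s) ⇌ 2 La^3+ + 3 CO3^2-, so Q = [La^3+]^2[CO3^2-]^3
Q = (3.02 x 10^-3)^2(8.43 × 10^-6)^3 = 5.5 × 10^-21
Q > Ksp, so La2(CO3)3 will precipitate.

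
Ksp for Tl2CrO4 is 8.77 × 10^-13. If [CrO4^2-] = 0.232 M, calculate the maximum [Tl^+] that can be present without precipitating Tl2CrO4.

Tl2CrO4(s) ⇌ 2 Tl^+(aq) + CrO4^2-(aq)
Ksp = [Tl^+]^2[CrO4^2-]
Precipitation begins when Q = Ksp. With [CrO4^2-] = 0.232 M:
8.77 × 10^-13 = (0.232) × [Tl^+]^2
[Tl^+] = (8.77 × 10^-13 / 2.32 × 10^-1)^(1/2) = 1.94 × 10^-6 M

[Tl^+] ≈ 1.94 x 10^-6 M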